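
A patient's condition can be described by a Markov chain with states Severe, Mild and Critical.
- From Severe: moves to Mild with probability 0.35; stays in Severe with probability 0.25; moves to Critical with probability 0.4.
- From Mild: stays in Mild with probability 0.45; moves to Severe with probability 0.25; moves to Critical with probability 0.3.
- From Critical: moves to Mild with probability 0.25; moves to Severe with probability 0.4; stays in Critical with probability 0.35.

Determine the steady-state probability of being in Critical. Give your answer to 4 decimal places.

Let the stationary distribution be π with π = πP and π_1 + π_2 + π_3 = 1.
π_1 = 0.25·π_1 + 0.25·π_2 + 0.4·π_3
π_2 = 0.35·π_1 + 0.45·π_2 + 0.25·π_3
Solving with the normalization constraint gives π = (0.3021, 0.3503, 0.3476).
So the stationary probability of Critical is 0.3476.

0.3476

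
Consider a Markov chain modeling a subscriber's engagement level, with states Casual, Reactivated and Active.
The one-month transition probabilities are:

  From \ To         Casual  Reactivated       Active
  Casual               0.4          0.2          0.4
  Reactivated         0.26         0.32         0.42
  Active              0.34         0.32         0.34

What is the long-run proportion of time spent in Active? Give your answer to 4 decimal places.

Let the stationary distribution be π with π = πP and π_1 + π_2 + π_3 = 1.
π_1 = 0.4·π_1 + 0.26·π_2 + 0.34·π_3
π_2 = 0.2·π_1 + 0.32·π_2 + 0.32·π_3
Solving with the normalization constraint gives π = (0.3379, 0.2794, 0.3826).
So the stationary probability of Active is 0.3826.

0.3826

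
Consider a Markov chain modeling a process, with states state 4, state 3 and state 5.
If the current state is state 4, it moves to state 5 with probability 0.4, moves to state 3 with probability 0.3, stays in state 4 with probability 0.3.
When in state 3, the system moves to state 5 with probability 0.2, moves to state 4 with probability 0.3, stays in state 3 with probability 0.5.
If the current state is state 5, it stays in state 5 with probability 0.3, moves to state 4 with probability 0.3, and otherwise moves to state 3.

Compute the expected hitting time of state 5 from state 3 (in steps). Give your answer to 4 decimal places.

3.8462

Let t(s) be the expected number of steps to first reach state 5 from state s, with t(state 5) = 0. Conditioning on the first step:
t(state 4) = 1 + 0.3·t(state 4) + 0.3·t(state 3)
t(state 3) = 1 + 0.3·t(state 4) + 0.5·t(state 3)
Solving: t(state 4) = 3.0769, t(state 3) = 3.8462.
Expected steps from state 3 to state 5: 3.8462.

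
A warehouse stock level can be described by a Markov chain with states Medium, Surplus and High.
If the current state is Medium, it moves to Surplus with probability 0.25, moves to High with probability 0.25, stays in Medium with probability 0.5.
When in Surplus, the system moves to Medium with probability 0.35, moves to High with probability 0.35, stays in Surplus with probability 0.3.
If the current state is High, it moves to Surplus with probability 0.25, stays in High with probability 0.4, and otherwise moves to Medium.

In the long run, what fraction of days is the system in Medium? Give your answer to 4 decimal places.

Let the stationary distribution be π with π = πP and π_1 + π_2 + π_3 = 1.
π_1 = 0.5·π_1 + 0.35·π_2 + 0.35·π_3
π_2 = 0.25·π_1 + 0.3·π_2 + 0.25·π_3
Solving with the normalization constraint gives π = (0.4118, 0.2632, 0.3251).
So the stationary probability of Medium is 0.4118.

0.4118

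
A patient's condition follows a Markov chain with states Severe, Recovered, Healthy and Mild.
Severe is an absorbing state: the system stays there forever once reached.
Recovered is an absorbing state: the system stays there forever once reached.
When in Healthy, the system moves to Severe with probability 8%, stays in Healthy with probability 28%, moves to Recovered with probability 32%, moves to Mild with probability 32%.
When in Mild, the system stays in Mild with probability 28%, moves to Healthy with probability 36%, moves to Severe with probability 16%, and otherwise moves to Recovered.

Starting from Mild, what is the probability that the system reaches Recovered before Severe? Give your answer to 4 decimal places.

Let h(s) be the probability of absorption at Recovered starting from transient state s. Then h(Recovered) = 1 and h(Severe) = 0. By first-step analysis:
h(Healthy) = 0.08·0 + 0.32·1 + 0.28·h(Healthy) + 0.32·h(Mild)
h(Mild) = 0.16·0 + 0.2·1 + 0.36·h(Healthy) + 0.28·h(Mild)
Solving: h(Healthy) = 0.7302, h(Mild) = 0.6429.
Starting from Mild, the probability is 0.6429.

0.6429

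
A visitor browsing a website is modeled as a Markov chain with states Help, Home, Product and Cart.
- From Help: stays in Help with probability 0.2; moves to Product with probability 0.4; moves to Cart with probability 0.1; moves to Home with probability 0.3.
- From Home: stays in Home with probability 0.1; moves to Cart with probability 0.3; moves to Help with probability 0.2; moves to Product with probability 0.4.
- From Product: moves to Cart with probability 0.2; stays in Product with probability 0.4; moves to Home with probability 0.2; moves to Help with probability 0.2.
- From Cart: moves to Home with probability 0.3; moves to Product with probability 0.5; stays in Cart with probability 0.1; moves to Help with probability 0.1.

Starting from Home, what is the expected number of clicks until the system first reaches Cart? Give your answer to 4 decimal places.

Let t(s) be the expected number of clicks to first reach Cart from state s, with t(Cart) = 0. Conditioning on the first click:
t(Help) = 1 + 0.2·t(Help) + 0.3·t(Home) + 0.4·t(Product)
t(Home) = 1 + 0.2·t(Help) + 0.1·t(Home) + 0.4·t(Product)
t(Product) = 1 + 0.2·t(Help) + 0.2·t(Home) + 0.4·t(Product)
Solving: t(Help) = 5.4545, t(Home) = 4.5455, t(Product) = 5.0000.
Expected clicks from Home to Cart: 4.5455.

4.5455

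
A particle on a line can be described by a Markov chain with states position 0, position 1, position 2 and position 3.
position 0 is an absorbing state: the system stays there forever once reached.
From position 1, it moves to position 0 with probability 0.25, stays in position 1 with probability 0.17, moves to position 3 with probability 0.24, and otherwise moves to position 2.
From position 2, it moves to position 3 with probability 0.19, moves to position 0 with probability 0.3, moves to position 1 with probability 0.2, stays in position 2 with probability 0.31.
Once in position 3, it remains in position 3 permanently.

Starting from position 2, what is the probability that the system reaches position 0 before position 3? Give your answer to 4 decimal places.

0.5924

Let h(s) be the probability of absorption at position 0 starting from transient state s. Then h(position 0) = 1 and h(position 3) = 0. By first-step analysis:
h(position 1) = 0.25·1 + 0.17·h(position 1) + 0.34·h(position 2) + 0.24·0
h(position 2) = 0.3·1 + 0.2·h(position 1) + 0.31·h(position 2) + 0.19·0
Solving: h(position 1) = 0.5439, h(position 2) = 0.5924.
Starting from position 2, the probability is 0.5924.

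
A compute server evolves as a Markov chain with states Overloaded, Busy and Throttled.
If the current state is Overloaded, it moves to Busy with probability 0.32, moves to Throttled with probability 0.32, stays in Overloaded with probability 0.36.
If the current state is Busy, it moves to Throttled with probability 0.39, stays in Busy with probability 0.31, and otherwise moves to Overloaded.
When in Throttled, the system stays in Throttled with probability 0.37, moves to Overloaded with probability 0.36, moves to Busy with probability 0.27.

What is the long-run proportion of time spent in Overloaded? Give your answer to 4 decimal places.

0.3421

Let the stationary distribution be π with π = πP and π_1 + π_2 + π_3 = 1.
π_1 = 0.36·π_1 + 0.3·π_2 + 0.36·π_3
π_2 = 0.32·π_1 + 0.31·π_2 + 0.27·π_3
Solving with the normalization constraint gives π = (0.3421, 0.2991, 0.3589).
So the stationary probability of Overloaded is 0.3421.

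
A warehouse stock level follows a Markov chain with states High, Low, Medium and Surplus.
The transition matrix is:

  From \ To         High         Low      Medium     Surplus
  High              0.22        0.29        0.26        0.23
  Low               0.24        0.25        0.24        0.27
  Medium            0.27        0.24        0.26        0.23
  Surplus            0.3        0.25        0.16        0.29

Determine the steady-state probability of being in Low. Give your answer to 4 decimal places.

0.2580

Let the stationary distribution be π with π = πP and π_1 + π_2 + π_3 + π_4 = 1.
π_1 = 0.22·π_1 + 0.24·π_2 + 0.27·π_3 + 0.3·π_4
π_2 = 0.29·π_1 + 0.25·π_2 + 0.24·π_3 + 0.25·π_4
π_3 = 0.26·π_1 + 0.24·π_2 + 0.26·π_3 + 0.16·π_4
Solving with the normalization constraint gives π = (0.2571, 0.2580, 0.2293, 0.2557).
So the stationary probability of Low is 0.2580.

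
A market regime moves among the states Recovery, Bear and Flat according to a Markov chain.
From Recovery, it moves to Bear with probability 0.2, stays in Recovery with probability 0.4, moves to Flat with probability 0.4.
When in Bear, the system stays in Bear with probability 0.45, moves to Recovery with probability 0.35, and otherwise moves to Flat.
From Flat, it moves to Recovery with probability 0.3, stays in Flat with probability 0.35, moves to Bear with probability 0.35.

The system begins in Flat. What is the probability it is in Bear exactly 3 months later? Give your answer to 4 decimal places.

0.3319

Propagate the distribution vector 3 months from Flat.
After 0 months: (0.0000, 0.0000, 1.0000)
After 1 month: (0.3000, 0.3500, 0.3500)
After 2 months: (0.3475, 0.3400, 0.3125)
After 3 months: (0.3518, 0.3319, 0.3164)
P(in Bear after 3 months) = 0.3319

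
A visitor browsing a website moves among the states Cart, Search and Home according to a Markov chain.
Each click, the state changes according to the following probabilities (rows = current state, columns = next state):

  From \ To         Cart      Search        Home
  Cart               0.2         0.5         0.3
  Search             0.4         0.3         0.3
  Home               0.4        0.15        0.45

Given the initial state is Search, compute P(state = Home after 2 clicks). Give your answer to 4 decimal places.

0.3450

Sum over the intermediate state after 1 click:
P = P(Search→Cart)·P(Cart→Home) + P(Search→Search)·P(Search→Home) + P(Search→Home)·P(Home→Home)
  = 0.4×0.3 + 0.3×0.3 + 0.3×0.45
  = 0.1200 + 0.0900 + 0.1350 = 0.3450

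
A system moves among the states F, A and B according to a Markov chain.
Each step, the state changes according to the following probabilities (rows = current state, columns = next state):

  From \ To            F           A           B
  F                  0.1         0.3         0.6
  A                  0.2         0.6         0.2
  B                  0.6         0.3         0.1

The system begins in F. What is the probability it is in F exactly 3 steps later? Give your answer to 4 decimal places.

Propagate the distribution vector 3 steps from F.
After 0 steps: (1.0000, 0.0000, 0.0000)
After 1 step: (0.1000, 0.3000, 0.6000)
After 2 steps: (0.4300, 0.3900, 0.1800)
After 3 steps: (0.2290, 0.4170, 0.3540)
P(in F after 3 steps) = 0.2290

0.2290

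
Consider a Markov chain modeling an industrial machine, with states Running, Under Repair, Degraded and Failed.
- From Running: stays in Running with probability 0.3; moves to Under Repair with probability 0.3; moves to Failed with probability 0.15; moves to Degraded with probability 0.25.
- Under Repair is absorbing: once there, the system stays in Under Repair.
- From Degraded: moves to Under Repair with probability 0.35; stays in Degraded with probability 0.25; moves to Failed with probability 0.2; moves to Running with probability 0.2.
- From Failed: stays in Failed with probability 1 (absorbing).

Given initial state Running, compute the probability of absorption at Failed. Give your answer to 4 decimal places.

Let h(s) be the probability of absorption at Failed starting from transient state s. Then h(Failed) = 1 and h(Under Repair) = 0. By first-step analysis:
h(Running) = 0.3·h(Running) + 0.3·0 + 0.25·h(Degraded) + 0.15·1
h(Degraded) = 0.2·h(Running) + 0.35·0 + 0.25·h(Degraded) + 0.2·1
Solving: h(Running) = 0.3421, h(Degraded) = 0.3579.
Starting from Running, the probability is 0.3421.

0.3421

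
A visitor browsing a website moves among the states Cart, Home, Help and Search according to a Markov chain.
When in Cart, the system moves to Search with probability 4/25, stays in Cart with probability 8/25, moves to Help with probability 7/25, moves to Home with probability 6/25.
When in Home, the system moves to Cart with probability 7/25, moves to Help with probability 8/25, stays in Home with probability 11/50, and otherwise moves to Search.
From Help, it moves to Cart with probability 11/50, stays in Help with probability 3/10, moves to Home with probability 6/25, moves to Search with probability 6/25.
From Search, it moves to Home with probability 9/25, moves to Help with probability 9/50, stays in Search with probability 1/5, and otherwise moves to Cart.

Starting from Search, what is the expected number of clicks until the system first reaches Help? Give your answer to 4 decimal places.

Let t(s) be the expected number of clicks to first reach Help from state s, with t(Help) = 0. Conditioning on the first click:
t(Cart) = 1 + 0.32·t(Cart) + 0.24·t(Home) + 0.16·t(Search)
t(Home) = 1 + 0.28·t(Cart) + 0.22·t(Home) + 0.18·t(Search)
t(Search) = 1 + 0.26·t(Cart) + 0.36·t(Home) + 0.2·t(Search)
Solving: t(Cart) = 3.6627, t(Home) = 3.5262, t(Search) = 4.0272.
Expected clicks from Search to Help: 4.0272.

4.0272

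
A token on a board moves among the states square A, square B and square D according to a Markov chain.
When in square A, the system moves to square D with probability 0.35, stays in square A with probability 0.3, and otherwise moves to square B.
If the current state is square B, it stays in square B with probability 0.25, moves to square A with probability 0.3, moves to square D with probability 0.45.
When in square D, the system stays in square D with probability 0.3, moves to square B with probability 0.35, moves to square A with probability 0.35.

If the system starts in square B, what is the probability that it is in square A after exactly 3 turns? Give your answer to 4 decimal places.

Propagate the distribution vector 3 turns from square B.
After 0 turns: (0.0000, 1.0000, 0.0000)
After 1 turn: (0.3000, 0.2500, 0.4500)
After 2 turns: (0.3225, 0.3250, 0.3525)
After 3 turns: (0.3176, 0.3175, 0.3649)
P(in square A after 3 turns) = 0.3176

0.3176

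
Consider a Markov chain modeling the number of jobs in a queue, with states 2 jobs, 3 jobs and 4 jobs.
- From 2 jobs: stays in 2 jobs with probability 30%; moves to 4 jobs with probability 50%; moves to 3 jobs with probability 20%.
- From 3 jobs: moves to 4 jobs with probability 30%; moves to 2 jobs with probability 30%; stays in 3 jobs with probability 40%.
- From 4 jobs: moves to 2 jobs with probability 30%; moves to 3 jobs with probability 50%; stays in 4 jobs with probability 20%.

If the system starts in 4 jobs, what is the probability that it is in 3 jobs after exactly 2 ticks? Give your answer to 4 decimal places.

Sum over the intermediate state after 1 tick:
P = P(4 jobs→2 jobs)·P(2 jobs→3 jobs) + P(4 jobs→3 jobs)·P(3 jobs→3 jobs) + P(4 jobs→4 jobs)·P(4 jobs→3 jobs)
  = 0.3×0.2 + 0.5×0.4 + 0.2×0.5
  = 0.0600 + 0.2000 + 0.1000 = 0.3600

0.3600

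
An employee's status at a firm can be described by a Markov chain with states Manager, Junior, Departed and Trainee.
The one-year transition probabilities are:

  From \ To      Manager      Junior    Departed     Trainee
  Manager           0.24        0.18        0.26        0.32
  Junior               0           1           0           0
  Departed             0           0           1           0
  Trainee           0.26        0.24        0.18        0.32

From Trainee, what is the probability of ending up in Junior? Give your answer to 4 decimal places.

Let h(s) be the probability of absorption at Junior starting from transient state s. Then h(Junior) = 1 and h(Departed) = 0. By first-step analysis:
h(Manager) = 0.24·h(Manager) + 0.18·1 + 0.26·0 + 0.32·h(Trainee)
h(Trainee) = 0.26·h(Manager) + 0.24·1 + 0.18·0 + 0.32·h(Trainee)
Solving: h(Manager) = 0.4594, h(Trainee) = 0.5286.
Starting from Trainee, the probability is 0.5286.

0.5286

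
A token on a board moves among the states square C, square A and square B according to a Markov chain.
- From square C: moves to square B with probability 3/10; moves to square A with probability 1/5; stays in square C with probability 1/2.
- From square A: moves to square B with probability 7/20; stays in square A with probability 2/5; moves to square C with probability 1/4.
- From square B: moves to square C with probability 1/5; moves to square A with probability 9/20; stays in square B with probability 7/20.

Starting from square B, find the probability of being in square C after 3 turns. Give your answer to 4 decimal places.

0.3036

Propagate the distribution vector 3 turns from square B.
After 0 turns: (0.0000, 0.0000, 1.0000)
After 1 turn: (0.2000, 0.4500, 0.3500)
After 2 turns: (0.2825, 0.3775, 0.3400)
After 3 turns: (0.3036, 0.3605, 0.3359)
P(in square C after 3 turns) = 0.3036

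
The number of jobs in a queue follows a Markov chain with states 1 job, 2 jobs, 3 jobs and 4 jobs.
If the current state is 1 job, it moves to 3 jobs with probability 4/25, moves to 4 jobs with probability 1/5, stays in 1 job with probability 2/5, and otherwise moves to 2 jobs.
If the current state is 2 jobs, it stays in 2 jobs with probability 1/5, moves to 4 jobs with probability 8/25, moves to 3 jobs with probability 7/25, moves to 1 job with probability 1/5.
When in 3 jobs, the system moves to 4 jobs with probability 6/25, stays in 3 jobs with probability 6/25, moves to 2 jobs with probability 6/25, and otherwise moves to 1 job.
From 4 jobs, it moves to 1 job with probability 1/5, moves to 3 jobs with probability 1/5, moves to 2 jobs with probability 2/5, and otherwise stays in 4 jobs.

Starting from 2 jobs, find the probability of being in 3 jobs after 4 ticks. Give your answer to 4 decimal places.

Propagate the distribution vector 4 ticks from 2 jobs.
After 0 ticks: (0.0000, 1.0000, 0.0000, 0.0000)
After 1 tick: (0.2000, 0.2000, 0.2800, 0.3200)
After 2 ticks: (0.2624, 0.2832, 0.2192, 0.2352)
After 3 ticks: (0.2700, 0.2663, 0.2209, 0.2428)
After 4 ticks: (0.2717, 0.2682, 0.2193, 0.2408)
P(in 3 jobs after 4 ticks) = 0.2193

0.2193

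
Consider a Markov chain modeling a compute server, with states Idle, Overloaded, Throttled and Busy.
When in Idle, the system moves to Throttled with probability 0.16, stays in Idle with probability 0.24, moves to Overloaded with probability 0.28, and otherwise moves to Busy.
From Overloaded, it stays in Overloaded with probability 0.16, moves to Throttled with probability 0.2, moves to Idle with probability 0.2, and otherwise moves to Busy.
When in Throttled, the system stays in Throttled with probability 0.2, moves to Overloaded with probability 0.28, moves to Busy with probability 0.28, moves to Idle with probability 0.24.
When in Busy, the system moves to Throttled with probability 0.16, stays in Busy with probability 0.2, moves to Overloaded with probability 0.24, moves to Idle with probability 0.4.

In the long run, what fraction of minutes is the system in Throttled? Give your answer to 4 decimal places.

0.1766

Let the stationary distribution be π with π = πP and π_1 + π_2 + π_3 + π_4 = 1.
π_1 = 0.24·π_1 + 0.2·π_2 + 0.24·π_3 + 0.4·π_4
π_2 = 0.28·π_1 + 0.16·π_2 + 0.28·π_3 + 0.24·π_4
π_3 = 0.16·π_1 + 0.2·π_2 + 0.2·π_3 + 0.16·π_4
Solving with the normalization constraint gives π = (0.2792, 0.2391, 0.1766, 0.3050).
So the stationary probability of Throttled is 0.1766.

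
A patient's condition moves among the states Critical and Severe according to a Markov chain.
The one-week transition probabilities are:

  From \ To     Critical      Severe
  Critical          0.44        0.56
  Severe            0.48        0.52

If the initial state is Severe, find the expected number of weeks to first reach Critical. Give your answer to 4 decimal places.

2.0833

Let t(s) be the expected number of weeks to first reach Critical from state s, with t(Critical) = 0. Conditioning on the first week:
t(Severe) = 1 + 0.52·t(Severe)
Solving: t(Severe) = 2.0833.
Expected weeks from Severe to Critical: 2.0833.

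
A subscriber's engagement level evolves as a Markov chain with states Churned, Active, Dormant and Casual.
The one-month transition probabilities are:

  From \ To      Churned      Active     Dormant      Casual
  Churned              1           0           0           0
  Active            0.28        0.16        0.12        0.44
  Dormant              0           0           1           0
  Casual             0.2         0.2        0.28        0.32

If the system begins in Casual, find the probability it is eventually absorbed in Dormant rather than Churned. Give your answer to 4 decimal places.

0.5364

Let h(s) be the probability of absorption at Dormant starting from transient state s. Then h(Dormant) = 1 and h(Churned) = 0. By first-step analysis:
h(Active) = 0.28·0 + 0.16·h(Active) + 0.12·1 + 0.44·h(Casual)
h(Casual) = 0.2·0 + 0.2·h(Active) + 0.28·1 + 0.32·h(Casual)
Solving: h(Active) = 0.4238, h(Casual) = 0.5364.
Starting from Casual, the probability is 0.5364.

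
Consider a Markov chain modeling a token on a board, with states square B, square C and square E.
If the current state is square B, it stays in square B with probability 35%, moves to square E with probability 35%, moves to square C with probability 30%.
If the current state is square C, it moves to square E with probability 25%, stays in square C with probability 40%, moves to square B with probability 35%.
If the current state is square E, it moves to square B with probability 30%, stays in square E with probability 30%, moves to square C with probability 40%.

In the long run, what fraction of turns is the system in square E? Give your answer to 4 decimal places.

0.2984

Let the stationary distribution be π with π = πP and π_1 + π_2 + π_3 = 1.
π_1 = 0.35·π_1 + 0.35·π_2 + 0.3·π_3
π_2 = 0.3·π_1 + 0.4·π_2 + 0.4·π_3
Solving with the normalization constraint gives π = (0.3351, 0.3665, 0.2984).
So the stationary probability of square E is 0.2984.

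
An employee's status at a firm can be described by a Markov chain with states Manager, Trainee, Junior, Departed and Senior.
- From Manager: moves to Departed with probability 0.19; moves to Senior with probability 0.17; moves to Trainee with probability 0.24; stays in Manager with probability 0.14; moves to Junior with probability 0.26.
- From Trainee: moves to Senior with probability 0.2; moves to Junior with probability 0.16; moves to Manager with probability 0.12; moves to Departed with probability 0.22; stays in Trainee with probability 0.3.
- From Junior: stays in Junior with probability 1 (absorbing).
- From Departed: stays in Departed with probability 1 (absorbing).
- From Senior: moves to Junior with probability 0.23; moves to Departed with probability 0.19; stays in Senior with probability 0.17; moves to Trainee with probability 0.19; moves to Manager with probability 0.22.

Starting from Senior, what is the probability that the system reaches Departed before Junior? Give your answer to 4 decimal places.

Let h(s) be the probability of absorption at Departed starting from transient state s. Then h(Departed) = 1 and h(Junior) = 0. By first-step analysis:
h(Manager) = 0.14·h(Manager) + 0.24·h(Trainee) + 0.26·0 + 0.19·1 + 0.17·h(Senior)
h(Trainee) = 0.12·h(Manager) + 0.3·h(Trainee) + 0.16·0 + 0.22·1 + 0.2·h(Senior)
h(Senior) = 0.22·h(Manager) + 0.19·h(Trainee) + 0.23·0 + 0.19·1 + 0.17·h(Senior)
Solving: h(Manager) = 0.4617, h(Trainee) = 0.5284, h(Senior) = 0.4723.
Starting from Senior, the probability is 0.4723.

0.4723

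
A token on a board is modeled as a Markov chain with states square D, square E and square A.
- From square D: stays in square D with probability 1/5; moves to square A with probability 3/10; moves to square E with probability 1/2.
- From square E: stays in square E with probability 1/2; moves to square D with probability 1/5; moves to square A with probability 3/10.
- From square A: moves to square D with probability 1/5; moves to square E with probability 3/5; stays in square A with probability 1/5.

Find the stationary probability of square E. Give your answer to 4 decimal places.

Let the stationary distribution be π with π = πP and π_1 + π_2 + π_3 = 1.
π_1 = 0.2·π_1 + 0.2·π_2 + 0.2·π_3
π_2 = 0.5·π_1 + 0.5·π_2 + 0.6·π_3
Solving with the normalization constraint gives π = (0.2000, 0.5273, 0.2727).
So the stationary probability of square E is 0.5273.

0.5273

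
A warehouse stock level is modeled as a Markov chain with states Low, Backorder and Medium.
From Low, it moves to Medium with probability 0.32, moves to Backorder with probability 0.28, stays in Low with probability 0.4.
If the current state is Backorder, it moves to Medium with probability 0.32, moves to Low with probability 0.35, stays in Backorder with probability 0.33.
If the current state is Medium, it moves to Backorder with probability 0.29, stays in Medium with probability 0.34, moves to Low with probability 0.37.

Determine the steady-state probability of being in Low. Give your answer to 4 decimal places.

0.3753

Let the stationary distribution be π with π = πP and π_1 + π_2 + π_3 = 1.
π_1 = 0.4·π_1 + 0.35·π_2 + 0.37·π_3
π_2 = 0.28·π_1 + 0.33·π_2 + 0.29·π_3
Solving with the normalization constraint gives π = (0.3753, 0.2982, 0.3265).
So the stationary probability of Low is 0.3753.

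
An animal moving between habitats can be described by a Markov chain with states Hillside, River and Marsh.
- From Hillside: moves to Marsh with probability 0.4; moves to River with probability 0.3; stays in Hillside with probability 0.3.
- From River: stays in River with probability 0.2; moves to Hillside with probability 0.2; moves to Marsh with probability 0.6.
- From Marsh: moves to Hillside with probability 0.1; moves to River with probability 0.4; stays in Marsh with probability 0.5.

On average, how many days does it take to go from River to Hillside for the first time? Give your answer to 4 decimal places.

Let t(s) be the expected number of days to first reach Hillside from state s, with t(Hillside) = 0. Conditioning on the first day:
t(River) = 1 + 0.2·t(River) + 0.6·t(Marsh)
t(Marsh) = 1 + 0.4·t(River) + 0.5·t(Marsh)
Solving: t(River) = 6.8750, t(Marsh) = 7.5000.
Expected days from River to Hillside: 6.8750.

6.8750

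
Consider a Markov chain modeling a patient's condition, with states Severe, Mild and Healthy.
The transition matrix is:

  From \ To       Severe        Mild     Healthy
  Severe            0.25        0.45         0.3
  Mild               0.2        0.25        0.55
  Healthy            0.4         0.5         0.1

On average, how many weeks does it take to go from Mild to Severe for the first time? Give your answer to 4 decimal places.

Let t(s) be the expected number of weeks to first reach Severe from state s, with t(Severe) = 0. Conditioning on the first week:
t(Mild) = 1 + 0.25·t(Mild) + 0.55·t(Healthy)
t(Healthy) = 1 + 0.5·t(Mild) + 0.1·t(Healthy)
Solving: t(Mild) = 3.6250, t(Healthy) = 3.1250.
Expected weeks from Mild to Severe: 3.6250.

3.6250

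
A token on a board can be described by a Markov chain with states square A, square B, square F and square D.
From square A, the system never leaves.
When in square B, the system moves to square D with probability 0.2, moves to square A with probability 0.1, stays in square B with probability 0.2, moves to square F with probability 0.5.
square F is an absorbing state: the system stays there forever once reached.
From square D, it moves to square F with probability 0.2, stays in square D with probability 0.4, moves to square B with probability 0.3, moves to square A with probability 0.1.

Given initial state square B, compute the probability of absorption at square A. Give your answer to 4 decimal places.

0.1905

Let h(s) be the probability of absorption at square A starting from transient state s. Then h(square A) = 1 and h(square F) = 0. By first-step analysis:
h(square B) = 0.1·1 + 0.2·h(square B) + 0.5·0 + 0.2·h(square D)
h(square D) = 0.1·1 + 0.3·h(square B) + 0.2·0 + 0.4·h(square D)
Solving: h(square B) = 0.1905, h(square D) = 0.2619.
Starting from square B, the probability is 0.1905.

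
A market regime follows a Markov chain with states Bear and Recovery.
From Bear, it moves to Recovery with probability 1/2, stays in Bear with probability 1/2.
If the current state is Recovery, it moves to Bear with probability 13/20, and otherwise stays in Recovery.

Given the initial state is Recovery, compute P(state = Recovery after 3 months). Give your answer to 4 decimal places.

0.4329

Propagate the distribution vector 3 months from Recovery.
After 0 months: (0.0000, 1.0000)
After 1 month: (0.6500, 0.3500)
After 2 months: (0.5525, 0.4475)
After 3 months: (0.5671, 0.4329)
P(in Recovery after 3 months) = 0.4329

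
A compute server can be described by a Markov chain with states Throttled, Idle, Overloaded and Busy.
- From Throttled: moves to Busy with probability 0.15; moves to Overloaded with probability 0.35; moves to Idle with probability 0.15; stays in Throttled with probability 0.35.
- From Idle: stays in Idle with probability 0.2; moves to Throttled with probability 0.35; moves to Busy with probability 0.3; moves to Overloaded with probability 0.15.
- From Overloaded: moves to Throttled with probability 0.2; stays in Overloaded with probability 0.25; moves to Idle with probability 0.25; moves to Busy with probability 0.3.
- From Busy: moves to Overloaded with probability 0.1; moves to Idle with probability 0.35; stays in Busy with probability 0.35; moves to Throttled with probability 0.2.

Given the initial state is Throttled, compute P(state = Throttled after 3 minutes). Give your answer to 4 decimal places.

0.2746

Propagate the distribution vector 3 minutes from Throttled.
After 0 minutes: (1.0000, 0.0000, 0.0000, 0.0000)
After 1 minute: (0.3500, 0.1500, 0.3500, 0.1500)
After 2 minutes: (0.2750, 0.2225, 0.2475, 0.2550)
After 3 minutes: (0.2746, 0.2369, 0.2170, 0.2715)
P(in Throttled after 3 minutes) = 0.2746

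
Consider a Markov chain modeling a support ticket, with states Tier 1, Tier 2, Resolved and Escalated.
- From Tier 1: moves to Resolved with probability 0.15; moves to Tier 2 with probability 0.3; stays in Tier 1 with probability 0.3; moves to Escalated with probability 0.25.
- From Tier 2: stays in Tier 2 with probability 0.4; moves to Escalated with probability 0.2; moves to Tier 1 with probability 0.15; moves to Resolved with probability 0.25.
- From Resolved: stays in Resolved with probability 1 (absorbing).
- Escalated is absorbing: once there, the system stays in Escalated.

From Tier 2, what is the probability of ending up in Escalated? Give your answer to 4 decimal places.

Let h(s) be the probability of absorption at Escalated starting from transient state s. Then h(Escalated) = 1 and h(Resolved) = 0. By first-step analysis:
h(Tier 1) = 0.3·h(Tier 1) + 0.3·h(Tier 2) + 0.15·0 + 0.25·1
h(Tier 2) = 0.15·h(Tier 1) + 0.4·h(Tier 2) + 0.25·0 + 0.2·1
Solving: h(Tier 1) = 0.5600, h(Tier 2) = 0.4733.
Starting from Tier 2, the probability is 0.4733.

0.4733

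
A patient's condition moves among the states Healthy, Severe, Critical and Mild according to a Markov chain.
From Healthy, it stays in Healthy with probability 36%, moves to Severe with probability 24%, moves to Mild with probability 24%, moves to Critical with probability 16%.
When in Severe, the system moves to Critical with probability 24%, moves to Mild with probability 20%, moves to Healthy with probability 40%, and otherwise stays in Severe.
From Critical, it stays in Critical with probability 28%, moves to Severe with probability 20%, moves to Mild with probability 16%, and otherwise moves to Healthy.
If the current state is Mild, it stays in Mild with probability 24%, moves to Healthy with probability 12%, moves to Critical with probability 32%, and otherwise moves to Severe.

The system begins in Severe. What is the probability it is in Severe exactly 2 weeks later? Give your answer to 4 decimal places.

Propagate the distribution vector 2 weeks from Severe.
After 0 weeks: (0.0000, 1.0000, 0.0000, 0.0000)
After 1 week: (0.4000, 0.1600, 0.2400, 0.2000)
After 2 weeks: (0.3184, 0.2336, 0.2336, 0.2144)
P(in Severe after 2 weeks) = 0.2336

0.2336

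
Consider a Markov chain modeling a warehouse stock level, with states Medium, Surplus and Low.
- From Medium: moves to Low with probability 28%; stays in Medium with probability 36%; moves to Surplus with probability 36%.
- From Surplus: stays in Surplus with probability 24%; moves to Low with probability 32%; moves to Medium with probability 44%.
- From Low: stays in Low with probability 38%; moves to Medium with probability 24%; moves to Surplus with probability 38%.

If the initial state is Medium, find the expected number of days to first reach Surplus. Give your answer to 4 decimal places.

2.7306

Let t(s) be the expected number of days to first reach Surplus from state s, with t(Surplus) = 0. Conditioning on the first day:
t(Medium) = 1 + 0.36·t(Medium) + 0.28·t(Low)
t(Low) = 1 + 0.24·t(Medium) + 0.38·t(Low)
Solving: t(Medium) = 2.7306, t(Low) = 2.6699.
Expected days from Medium to Surplus: 2.7306.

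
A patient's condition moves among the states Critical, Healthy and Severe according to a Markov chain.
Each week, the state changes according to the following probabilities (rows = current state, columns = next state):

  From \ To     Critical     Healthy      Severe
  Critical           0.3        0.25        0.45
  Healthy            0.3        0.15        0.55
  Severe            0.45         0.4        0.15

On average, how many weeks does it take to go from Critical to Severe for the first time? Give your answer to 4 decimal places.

Let t(s) be the expected number of weeks to first reach Severe from state s, with t(Severe) = 0. Conditioning on the first week:
t(Critical) = 1 + 0.3·t(Critical) + 0.25·t(Healthy)
t(Healthy) = 1 + 0.3·t(Critical) + 0.15·t(Healthy)
Solving: t(Critical) = 2.1154, t(Healthy) = 1.9231.
Expected weeks from Critical to Severe: 2.1154.

2.1154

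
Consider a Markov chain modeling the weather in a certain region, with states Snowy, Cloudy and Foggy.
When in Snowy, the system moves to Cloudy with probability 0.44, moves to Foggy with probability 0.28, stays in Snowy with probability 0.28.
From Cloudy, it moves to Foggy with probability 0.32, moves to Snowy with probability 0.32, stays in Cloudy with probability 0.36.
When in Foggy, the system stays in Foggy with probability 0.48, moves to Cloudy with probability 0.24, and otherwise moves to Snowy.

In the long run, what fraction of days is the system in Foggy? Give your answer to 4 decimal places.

0.3670

Let the stationary distribution be π with π = πP and π_1 + π_2 + π_3 = 1.
π_1 = 0.28·π_1 + 0.32·π_2 + 0.28·π_3
π_2 = 0.44·π_1 + 0.36·π_2 + 0.24·π_3
Solving with the normalization constraint gives π = (0.2936, 0.3394, 0.3670).
So the stationary probability of Foggy is 0.3670.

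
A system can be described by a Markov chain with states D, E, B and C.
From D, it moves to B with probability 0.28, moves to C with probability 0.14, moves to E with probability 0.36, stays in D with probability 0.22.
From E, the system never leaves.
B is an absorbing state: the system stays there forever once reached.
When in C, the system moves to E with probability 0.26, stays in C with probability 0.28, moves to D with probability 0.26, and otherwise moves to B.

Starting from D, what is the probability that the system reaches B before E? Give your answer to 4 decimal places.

Let h(s) be the probability of absorption at B starting from transient state s. Then h(B) = 1 and h(E) = 0. By first-step analysis:
h(D) = 0.22·h(D) + 0.36·0 + 0.28·1 + 0.14·h(C)
h(C) = 0.26·h(D) + 0.26·0 + 0.2·1 + 0.28·h(C)
Solving: h(D) = 0.4372, h(C) = 0.4356.
Starting from D, the probability is 0.4372.

0.4372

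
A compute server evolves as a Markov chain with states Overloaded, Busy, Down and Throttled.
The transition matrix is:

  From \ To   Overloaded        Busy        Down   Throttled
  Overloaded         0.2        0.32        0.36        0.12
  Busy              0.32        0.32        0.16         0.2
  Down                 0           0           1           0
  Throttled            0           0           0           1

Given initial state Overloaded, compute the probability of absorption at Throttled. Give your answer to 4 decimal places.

0.3297

Let h(s) be the probability of absorption at Throttled starting from transient state s. Then h(Throttled) = 1 and h(Down) = 0. By first-step analysis:
h(Overloaded) = 0.2·h(Overloaded) + 0.32·h(Busy) + 0.36·0 + 0.12·1
h(Busy) = 0.32·h(Overloaded) + 0.32·h(Busy) + 0.16·0 + 0.2·1
Solving: h(Overloaded) = 0.3297, h(Busy) = 0.4493.
Starting from Overloaded, the probability is 0.3297.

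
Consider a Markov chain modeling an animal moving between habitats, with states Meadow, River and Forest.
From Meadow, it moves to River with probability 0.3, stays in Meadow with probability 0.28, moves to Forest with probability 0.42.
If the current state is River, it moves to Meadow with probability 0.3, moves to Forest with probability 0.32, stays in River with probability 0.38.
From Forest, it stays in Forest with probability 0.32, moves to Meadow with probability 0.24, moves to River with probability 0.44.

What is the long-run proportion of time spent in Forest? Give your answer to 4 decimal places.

Let the stationary distribution be π with π = πP and π_1 + π_2 + π_3 = 1.
π_1 = 0.28·π_1 + 0.3·π_2 + 0.24·π_3
π_2 = 0.3·π_1 + 0.38·π_2 + 0.44·π_3
Solving with the normalization constraint gives π = (0.2737, 0.3789, 0.3474).
So the stationary probability of Forest is 0.3474.

0.3474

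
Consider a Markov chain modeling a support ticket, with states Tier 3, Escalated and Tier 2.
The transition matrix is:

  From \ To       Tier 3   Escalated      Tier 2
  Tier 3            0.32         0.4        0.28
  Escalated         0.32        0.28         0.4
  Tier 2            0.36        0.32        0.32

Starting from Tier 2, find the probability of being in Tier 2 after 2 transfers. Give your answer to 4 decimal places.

Sum over the intermediate state after 1 transfer:
P = P(Tier 2→Tier 3)·P(Tier 3→Tier 2) + P(Tier 2→Escalated)·P(Escalated→Tier 2) + P(Tier 2→Tier 2)·P(Tier 2→Tier 2)
  = 0.36×0.28 + 0.32×0.4 + 0.32×0.32
  = 0.1008 + 0.1280 + 0.1024 = 0.3312

0.3312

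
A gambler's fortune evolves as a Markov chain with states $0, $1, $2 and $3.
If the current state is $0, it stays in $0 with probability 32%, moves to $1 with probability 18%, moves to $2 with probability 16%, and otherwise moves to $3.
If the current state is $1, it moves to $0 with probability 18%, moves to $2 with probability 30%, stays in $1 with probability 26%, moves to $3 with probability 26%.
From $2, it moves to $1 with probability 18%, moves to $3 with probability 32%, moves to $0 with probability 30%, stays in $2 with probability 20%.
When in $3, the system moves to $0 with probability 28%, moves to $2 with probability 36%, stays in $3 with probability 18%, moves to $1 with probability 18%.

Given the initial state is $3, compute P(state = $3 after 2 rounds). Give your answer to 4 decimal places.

0.2896

Propagate the distribution vector 2 rounds from $3.
After 0 rounds: (0.0000, 0.0000, 0.0000, 1.0000)
After 1 round: (0.2800, 0.1800, 0.3600, 0.1800)
After 2 rounds: (0.2804, 0.1944, 0.2356, 0.2896)
P(in $3 after 2 rounds) = 0.2896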